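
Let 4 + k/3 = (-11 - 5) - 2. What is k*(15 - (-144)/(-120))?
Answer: -4554/5 ≈ -910.80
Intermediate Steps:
k = -66 (k = -12 + 3*((-11 - 5) - 2) = -12 + 3*(-16 - 2) = -12 + 3*(-18) = -12 - 54 = -66)
k*(15 - (-144)/(-120)) = -66*(15 - (-144)/(-120)) = -66*(15 - (-144)*(-1)/120) = -66*(15 - 1*6/5) = -66*(15 - 6/5) = -66*69/5 = -4554/5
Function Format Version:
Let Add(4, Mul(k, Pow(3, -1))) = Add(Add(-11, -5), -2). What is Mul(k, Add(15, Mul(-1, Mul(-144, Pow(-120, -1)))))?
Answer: Rational(-4554, 5) ≈ -910.80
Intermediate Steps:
k = -66 (k = Add(-12, Mul(3, Add(Add(-11, -5), -2))) = Add(-12, Mul(3, Add(-16, -2))) = Add(-12, Mul(3, -18)) = Add(-12, -54) = -66)
Mul(k, Add(15, Mul(-1, Mul(-144, Pow(-120, -1))))) = Mul(-66, Add(15, Mul(-1, Mul(-144, Pow(-120, -1))))) = Mul(-66, Add(15, Mul(-1, Mul(-144, Rational(-1, 120))))) = Mul(-66, Add(15, Mul(-1, Rational(6, 5)))) = Mul(-66, Add(15, Rational(-6, 5))) = Mul(-66, Rational(69, 5)) = Rational(-4554, 5)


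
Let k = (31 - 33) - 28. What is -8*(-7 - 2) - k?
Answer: 102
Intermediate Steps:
k = -30 (k = -2 - 28 = -30)
-8*(-7 - 2) - k = -8*(-7 - 2) - 1*(-30) = -8*(-9) + 30 = 72 + 30 = 102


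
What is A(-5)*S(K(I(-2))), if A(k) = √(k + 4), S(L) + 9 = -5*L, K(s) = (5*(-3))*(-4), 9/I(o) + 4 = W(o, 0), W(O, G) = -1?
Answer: -309*I ≈ -309.0*I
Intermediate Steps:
I(o) = -9/5 (I(o) = 9/(-4 - 1) = 9/(-5) = 9*(-⅕) = -9/5)
K(s) = 60 (K(s) = -15*(-4) = 60)
S(L) = -9 - 5*L
A(k) = √(4 + k)
A(-5)*S(K(I(-2))) = √(4 - 5)*(-9 - 5*60) = √(-1)*(-9 - 300) = I*(-309) = -309*I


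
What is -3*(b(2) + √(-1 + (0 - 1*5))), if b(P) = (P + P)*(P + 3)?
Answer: -60 - 3*I*√6 ≈ -60.0 - 7.3485*I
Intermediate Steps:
b(P) = 2*P*(3 + P) (b(P) = (2*P)*(3 + P) = 2*P*(3 + P))
-3*(b(2) + √(-1 + (0 - 1*5))) = -3*(2*2*(3 + 2) + √(-1 + (0 - 1*5))) = -3*(2*2*5 + √(-1 + (0 - 5))) = -3*(20 + √(-1 - 5)) = -3*(20 + √(-6)) = -3*(20 + I*√6) = -60 - 3*I*√6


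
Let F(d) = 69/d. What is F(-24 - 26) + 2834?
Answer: 141631/50 ≈ 2832.6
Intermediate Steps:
F(-24 - 26) + 2834 = 69/(-24 - 26) + 2834 = 69/(-50) + 2834 = 69*(-1/50) + 2834 = -69/50 + 2834 = 141631/50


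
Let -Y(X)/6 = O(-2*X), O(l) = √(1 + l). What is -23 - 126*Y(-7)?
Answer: -23 + 756*√15 ≈ 2905.0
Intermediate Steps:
Y(X) = -6*√(1 - 2*X)
-23 - 126*Y(-7) = -23 - (-756)*√(1 - 2*(-7)) = -23 - (-756)*√(1 + 14) = -23 - (-756)*√15 = -23 + 756*√15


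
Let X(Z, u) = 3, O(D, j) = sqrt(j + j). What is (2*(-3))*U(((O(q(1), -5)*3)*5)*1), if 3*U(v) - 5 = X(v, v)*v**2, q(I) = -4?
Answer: 13490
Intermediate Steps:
O(D, j) = sqrt(2)*sqrt(j) (O(D, j) = sqrt(2*j) = sqrt(2)*sqrt(j))
U(v) = 5/3 + v**2 (U(v) = 5/3 + (3*v**2)/3 = 5/3 + v**2)
(2*(-3))*U(((O(q(1), -5)*3)*5)*1) = (2*(-3))*(5/3 + ((((sqrt(2)*sqrt(-5))*3)*5)*1)**2) = -6*(5/3 + ((((sqrt(2)*(I*sqrt(5)))*3)*5)*1)**2) = -6*(5/3 + ((((I*sqrt(10))*3)*5)*1)**2) = -6*(5/3 + (((3*I*sqrt(10))*5)*1)**2) = -6*(5/3 + ((15*I*sqrt(10))*1)**2) = -6*(5/3 + (15*I*sqrt(10))**2) = -6*(5/3 - 2250) = -6*(-6745/3) = 13490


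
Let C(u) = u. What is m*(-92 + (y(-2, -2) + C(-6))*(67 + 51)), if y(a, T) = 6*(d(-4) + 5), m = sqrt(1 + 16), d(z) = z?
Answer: -92*sqrt(17) ≈ -379.33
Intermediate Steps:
m = sqrt(17) ≈ 4.1231
y(a, T) = 6 (y(a, T) = 6*(-4 + 5) = 6*1 = 6)
m*(-92 + (y(-2, -2) + C(-6))*(67 + 51)) = sqrt(17)*(-92 + (6 - 6)*(67 + 51)) = sqrt(17)*(-92 + 0*118) = sqrt(17)*(-92 + 0) = sqrt(17)*(-92) = -92*sqrt(17)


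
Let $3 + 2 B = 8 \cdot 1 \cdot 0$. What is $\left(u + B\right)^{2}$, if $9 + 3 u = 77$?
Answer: $\frac{16129}{36} \approx 448.03$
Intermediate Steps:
$B = - \frac{3}{2}$ ($B = - \frac{3}{2} + \frac{8 \cdot 1 \cdot 0}{2} = - \frac{3}{2} + \frac{8 \cdot 0}{2} = - \frac{3}{2} + \frac{1}{2} \cdot 0 = - \frac{3}{2} + 0 = - \frac{3}{2} \approx -1.5$)
$u = \frac{68}{3}$ ($u = -3 + \frac{1}{3} \cdot 77 = -3 + \frac{77}{3} = \frac{68}{3} \approx 22.667$)
$\left(u + B\right)^{2} = \left(\frac{68}{3} - \frac{3}{2}\right)^{2} = \left(\frac{127}{6}\right)^{2} = \frac{16129}{36}$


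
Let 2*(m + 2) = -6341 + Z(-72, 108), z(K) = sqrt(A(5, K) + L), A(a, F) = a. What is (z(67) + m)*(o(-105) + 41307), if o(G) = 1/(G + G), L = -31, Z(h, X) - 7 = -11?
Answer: -7867743383/60 + 8674469*I*sqrt(26)/210 ≈ -1.3113e+8 + 2.1063e+5*I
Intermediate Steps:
Z(h, X) = -4 (Z(h, X) = 7 - 11 = -4)
z(K) = I*sqrt(26) (z(K) = sqrt(5 - 31) = sqrt(-26) = I*sqrt(26))
m = -6349/2 (m = -2 + (-6341 - 4)/2 = -2 + (1/2)*(-6345) = -2 - 6345/2 = -6349/2 ≈ -3174.5)
o(G) = 1/(2*G)
(z(67) + m)*(o(-105) + 41307) = (I*sqrt(26) - 6349/2)*((1/2)/(-105) + 41307) = (-6349/2 + I*sqrt(26))*((1/2)*(-1/105) + 41307) = (-6349/2 + I*sqrt(26))*(-1/210 + 41307) = (-6349/2 + I*sqrt(26))*(8674469/210) = -7867743383/60 + 8674469*I*sqrt(26)/210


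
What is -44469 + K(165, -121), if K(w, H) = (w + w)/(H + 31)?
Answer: -133418/3 ≈ -44473.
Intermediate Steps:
K(w, H) = 2*w/(31 + H) (K(w, H) = (2*w)/(31 + H) = 2*w/(31 + H))
-44469 + K(165, -121) = -44469 + 2*165/(31 - 121) = -44469 + 2*165/(-90) = -44469 + 2*165*(-1/90) = -44469 - 11/3 = -133418/3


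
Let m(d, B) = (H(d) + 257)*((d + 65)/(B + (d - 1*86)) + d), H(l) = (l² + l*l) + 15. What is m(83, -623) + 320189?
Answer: 464184407/313 ≈ 1.4830e+6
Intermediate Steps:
H(l) = 15 + 2*l² (H(l) = (l² + l²) + 15 = 2*l² + 15 = 15 + 2*l²)
m(d, B) = (272 + 2*d²)*(d + (65 + d)/(-86 + B + d)) (m(d, B) = ((15 + 2*d²) + 257)*((d + 65)/(B + (d - 1*86)) + d) = (272 + 2*d²)*((65 + d)/(B + (d - 86)) + d) = (272 + 2*d²)*((65 + d)/(B + (-86 + d)) + d) = (272 + 2*d²)*((65 + d)/(-86 + B + d) + d) = (272 + 2*d²)*(d + (65 + d)/(-86 + B + d)))
m(83, -623) + 320189 = 2*(8840 + 83⁴ - 11560*83 - 85*83³ + 201*83² - 623*83³ + 136*(-623)*83)/(-86 - 623 + 83) + 320189 = 2*(8840 + 47458321 - 959480 - 85*571787 + 201*6889 - 623*571787 - 7032424)/(-626) + 320189 = 2*(-1/626)*(8840 + 47458321 - 959480 - 48601895 + 1384689 - 356223301 - 7032424) + 320189 = 2*(-1/626)*(-363965250) + 320189 = 363965250/313 + 320189 = 464184407/313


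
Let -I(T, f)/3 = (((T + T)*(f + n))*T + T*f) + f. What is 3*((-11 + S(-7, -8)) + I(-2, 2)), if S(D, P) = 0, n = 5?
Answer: -519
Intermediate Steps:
I(T, f) = -3*f - 6*T²*(5 + f) - 3*T*f (I(T, f) = -3*((((T + T)*(f + 5))*T + T*f) + f) = -3*((((2*T)*(5 + f))*T + T*f) + f) = -3*(((2*T*(5 + f))*T + T*f) + f) = -3*((2*T²*(5 + f) + T*f) + f) = -3*((T*f + 2*T²*(5 + f)) + f) = -3*(f + T*f + 2*T²*(5 + f)) = -3*f - 6*T²*(5 + f) - 3*T*f)
3*((-11 + S(-7, -8)) + I(-2, 2)) = 3*((-11 + 0) + (-30*(-2)² - 3*2 - 6*2*(-2)² - 3*(-2)*2)) = 3*(-11 + (-30*4 - 6 - 6*2*4 + 12)) = 3*(-11 + (-120 - 6 - 48 + 12)) = 3*(-11 - 162) = 3*(-173) = -519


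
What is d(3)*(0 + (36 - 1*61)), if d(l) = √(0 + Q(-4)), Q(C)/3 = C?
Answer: -50*I*√3 ≈ -86.603*I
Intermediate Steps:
Q(C) = 3*C
d(l) = 2*I*√3 (d(l) = √(0 + 3*(-4)) = √(0 - 12) = √(-12) = 2*I*√3)
d(3)*(0 + (36 - 1*61)) = (2*I*√3)*(0 + (36 - 1*61)) = (2*I*√3)*(0 + (36 - 61)) = (2*I*√3)*(0 - 25) = (2*I*√3)*(-25) = -50*I*√3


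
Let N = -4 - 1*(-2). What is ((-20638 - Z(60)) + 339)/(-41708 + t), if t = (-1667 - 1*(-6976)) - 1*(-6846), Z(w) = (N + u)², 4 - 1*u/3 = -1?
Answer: 20468/29553 ≈ 0.69259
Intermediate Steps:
u = 15 (u = 12 - 3*(-1) = 12 + 3 = 15)
N = -2 (N = -4 + 2 = -2)
Z(w) = 169 (Z(w) = (-2 + 15)² = 13² = 169)
t = 12155 (t = (-1667 + 6976) + 6846 = 5309 + 6846 = 12155)
((-20638 - Z(60)) + 339)/(-41708 + t) = ((-20638 - 1*169) + 339)/(-41708 + 12155) = ((-20638 - 169) + 339)/(-29553) = (-20807 + 339)*(-1/29553) = -20468*(-1/29553) = 20468/29553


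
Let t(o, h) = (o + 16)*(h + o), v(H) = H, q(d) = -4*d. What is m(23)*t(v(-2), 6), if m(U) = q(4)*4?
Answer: -3584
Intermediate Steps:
t(o, h) = (16 + o)*(h + o)
m(U) = -64 (m(U) = -4*4*4 = -16*4 = -64)
m(23)*t(v(-2), 6) = -64*((-2)² + 16*6 + 16*(-2) + 6*(-2)) = -64*(4 + 96 - 32 - 12) = -64*56 = -3584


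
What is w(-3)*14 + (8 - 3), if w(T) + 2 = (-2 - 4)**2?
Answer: 481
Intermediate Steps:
w(T) = 34 (w(T) = -2 + (-2 - 4)**2 = -2 + (-6)**2 = -2 + 36 = 34)
w(-3)*14 + (8 - 3) = 34*14 + (8 - 3) = 476 + 5 = 481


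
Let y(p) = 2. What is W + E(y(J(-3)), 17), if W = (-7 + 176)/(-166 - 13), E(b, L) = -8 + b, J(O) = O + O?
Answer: -1243/179 ≈ -6.9441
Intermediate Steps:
J(O) = 2*O
W = -169/179 (W = 169/(-179) = 169*(-1/179) = -169/179 ≈ -0.94413)
W + E(y(J(-3)), 17) = -169/179 + (-8 + 2) = -169/179 - 6 = -1243/179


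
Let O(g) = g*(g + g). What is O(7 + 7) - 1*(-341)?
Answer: 733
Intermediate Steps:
O(g) = 2*g² (O(g) = g*(2*g) = 2*g²)
O(7 + 7) - 1*(-341) = 2*(7 + 7)² - 1*(-341) = 2*14² + 341 = 2*196 + 341 = 392 + 341 = 733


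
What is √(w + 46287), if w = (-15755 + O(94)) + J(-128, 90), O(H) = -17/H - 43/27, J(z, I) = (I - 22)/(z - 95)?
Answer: √1086616115070846/188658 ≈ 174.73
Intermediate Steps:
J(z, I) = (-22 + I)/(-95 + z)
O(H) = -43/27 - 17/H (O(H) = -17/H - 43*1/27 = -17/H - 43/27 = -43/27 - 17/H)
w = -8918096677/565974 (w = (-15755 + (-43/27 - 17/94)) + (-22 + 90)/(-95 - 128) = (-15755 + (-43/27 - 17*1/94)) + 68/(-223) = (-15755 + (-43/27 - 17/94)) - 1/223*68 = (-15755 - 4501/2538) - 68/223 = -39990691/2538 - 68/223 = -8918096677/565974 ≈ -15757.)
√(w + 46287) = √(-8918096677/565974 + 46287) = √(17279141861/565974) = √1086616115070846/188658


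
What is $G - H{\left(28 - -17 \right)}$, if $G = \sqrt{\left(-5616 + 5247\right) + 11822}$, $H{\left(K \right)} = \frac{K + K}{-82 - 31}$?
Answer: $\frac{90}{113} + \sqrt{11453} \approx 107.82$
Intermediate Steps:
$H{\left(K \right)} = - \frac{2 K}{113}$ ($H{\left(K \right)} = \frac{2 K}{-113} = 2 K \left(- \frac{1}{113}\right) = - \frac{2 K}{113}$)
$G = \sqrt{11453}$ ($G = \sqrt{-369 + 11822} = \sqrt{11453} \approx 107.02$)
$G - H{\left(28 - -17 \right)} = \sqrt{11453} - - \frac{2 \left(28 - -17\right)}{113} = \sqrt{11453} - - \frac{2 \left(28 + 17\right)}{113} = \sqrt{11453} - \left(- \frac{2}{113}\right) 45 = \sqrt{11453} - - \frac{90}{113} = \sqrt{11453} + \frac{90}{113} = \frac{90}{113} + \sqrt{11453}$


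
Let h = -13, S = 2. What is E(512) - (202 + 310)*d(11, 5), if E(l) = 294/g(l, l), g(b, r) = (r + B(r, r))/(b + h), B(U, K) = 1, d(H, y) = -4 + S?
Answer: 224006/171 ≈ 1310.0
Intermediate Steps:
d(H, y) = -2 (d(H, y) = -4 + 2 = -2)
g(b, r) = (1 + r)/(-13 + b) (g(b, r) = (r + 1)/(b - 13) = (1 + r)/(-13 + b))
E(l) = 294*(-13 + l)/(1 + l) (E(l) = 294/(((1 + l)/(-13 + l))) = 294*((-13 + l)/(1 + l)) = 294*(-13 + l)/(1 + l))
E(512) - (202 + 310)*d(11, 5) = 294*(-13 + 512)/(1 + 512) - (202 + 310)*(-2) = 294*499/513 - 512*(-2) = 294*(1/513)*499 - 1*(-1024) = 48902/171 + 1024 = 224006/171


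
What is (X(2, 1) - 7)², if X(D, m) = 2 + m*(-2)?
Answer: 49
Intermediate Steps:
X(D, m) = 2 - 2*m
(X(2, 1) - 7)² = ((2 - 2*1) - 7)² = ((2 - 2) - 7)² = (0 - 7)² = (-7)² = 49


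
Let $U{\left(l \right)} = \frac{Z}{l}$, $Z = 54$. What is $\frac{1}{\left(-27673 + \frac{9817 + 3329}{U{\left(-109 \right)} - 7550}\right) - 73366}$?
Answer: $- \frac{58786}{5939781005} \approx -9.897 \cdot 10^{-6}$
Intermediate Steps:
$U{\left(l \right)} = \frac{54}{l}$
$\frac{1}{\left(-27673 + \frac{9817 + 3329}{U{\left(-109 \right)} - 7550}\right) - 73366} = \frac{1}{\left(-27673 + \frac{9817 + 3329}{\frac{54}{-109} - 7550}\right) - 73366} = \frac{1}{\left(-27673 + \frac{13146}{54 \left(- \frac{1}{109}\right) - 7550}\right) - 73366} = \frac{1}{\left(-27673 + \frac{13146}{- \frac{54}{109} - 7550}\right) - 73366} = \frac{1}{\left(-27673 + \frac{13146}{- \frac{823004}{109}}\right) - 73366} = \frac{1}{\left(-27673 + 13146 \left(- \frac{109}{823004}\right)\right) - 73366} = \frac{1}{\left(-27673 - \frac{102351}{58786}\right) - 73366} = \frac{1}{- \frac{1626887329}{58786} - 73366} = \frac{1}{- \frac{5939781005}{58786}} = - \frac{58786}{5939781005}$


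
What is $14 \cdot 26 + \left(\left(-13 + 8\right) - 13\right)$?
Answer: $346$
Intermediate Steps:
$14 \cdot 26 + \left(\left(-13 + 8\right) - 13\right) = 364 - 18 = 346$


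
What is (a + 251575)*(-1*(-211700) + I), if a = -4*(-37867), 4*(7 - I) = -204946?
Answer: 211955074141/2 ≈ 1.0598e+11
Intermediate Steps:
I = 102487/2 (I = 7 - 1/4*(-204946) = 7 + 102473/2 = 102487/2 ≈ 51244.)
a = 151468
(a + 251575)*(-1*(-211700) + I) = (151468 + 251575)*(-1*(-211700) + 102487/2) = 403043*(211700 + 102487/2) = 403043*(525887/2) = 211955074141/2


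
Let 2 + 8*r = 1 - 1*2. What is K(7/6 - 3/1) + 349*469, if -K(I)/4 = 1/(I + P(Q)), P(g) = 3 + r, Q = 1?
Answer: 3109843/19 ≈ 1.6368e+5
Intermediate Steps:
r = -3/8 (r = -¼ + (1 - 1*2)/8 = -¼ + (1 - 2)/8 = -¼ + (⅛)*(-1) = -¼ - ⅛ = -3/8 ≈ -0.37500)
P(g) = 21/8 (P(g) = 3 - 3/8 = 21/8)
K(I) = -4/(21/8 + I) (K(I) = -4/(I + 21/8) = -4/(21/8 + I))
K(7/6 - 3/1) + 349*469 = -32/(21 + 8*(7/6 - 3/1)) + 349*469 = -32/(21 + 8*(7*(⅙) - 3*1)) + 163681 = -32/(21 + 8*(7/6 - 3)) + 163681 = -32/(21 + 8*(-11/6)) + 163681 = -32/(21 - 44/3) + 163681 = -32/19/3 + 163681 = -32*3/19 + 163681 = -96/19 + 163681 = 3109843/19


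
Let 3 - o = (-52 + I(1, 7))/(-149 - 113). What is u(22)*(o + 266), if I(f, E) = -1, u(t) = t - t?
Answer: 0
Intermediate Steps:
u(t) = 0
o = 733/262 (o = 3 - (-52 - 1)/(-149 - 113) = 3 - (-53)/(-262) = 3 - (-53)*(-1)/262 = 3 - 1*53/262 = 3 - 53/262 = 733/262 ≈ 2.7977)
u(22)*(o + 266) = 0*(733/262 + 266) = 0*(70425/262) = 0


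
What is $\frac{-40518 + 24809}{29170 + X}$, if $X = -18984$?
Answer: $- \frac{15709}{10186} \approx -1.5422$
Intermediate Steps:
$\frac{-40518 + 24809}{29170 + X} = \frac{-40518 + 24809}{29170 - 18984} = - \frac{15709}{10186}$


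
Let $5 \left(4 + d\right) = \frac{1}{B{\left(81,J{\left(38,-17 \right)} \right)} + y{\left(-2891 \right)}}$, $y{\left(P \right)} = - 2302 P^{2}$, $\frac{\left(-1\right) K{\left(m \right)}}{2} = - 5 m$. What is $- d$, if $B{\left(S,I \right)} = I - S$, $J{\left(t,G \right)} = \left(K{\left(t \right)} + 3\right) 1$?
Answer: $\frac{384796835201}{96199208800} \approx 4.0$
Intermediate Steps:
$K{\left(m \right)} = 10 m$ ($K{\left(m \right)} = - 2 \left(- 5 m\right) = 10 m$)
$J{\left(t,G \right)} = 3 + 10 t$ ($J{\left(t,G \right)} = \left(10 t + 3\right) 1 = \left(3 + 10 t\right) 1 = 3 + 10 t$)
$d = - \frac{384796835201}{96199208800}$ ($d = -4 + \frac{1}{5 \left(\left(\left(3 + 10 \cdot 38\right) - 81\right) - 2302 \left(-2891\right)^{2}\right)} = -4 + \frac{1}{5 \left(\left(\left(3 + 380\right) - 81\right) - 19239842062\right)} = -4 + \frac{1}{5 \left(\left(383 - 81\right) - 19239842062\right)} = -4 + \frac{1}{5 \left(302 - 19239842062\right)} = -4 + \frac{1}{5 \left(-19239841760\right)} = -4 + \frac{1}{5} \left(- \frac{1}{19239841760}\right) = -4 - \frac{1}{96199208800} = - \frac{384796835201}{96199208800} \approx -4.0$)
$- d = \left(-1\right) \left(- \frac{384796835201}{96199208800}\right) = \frac{384796835201}{96199208800}$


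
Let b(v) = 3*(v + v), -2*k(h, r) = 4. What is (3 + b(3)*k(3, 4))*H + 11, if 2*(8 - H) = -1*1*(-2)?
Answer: -220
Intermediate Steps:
H = 7 (H = 8 - (-1*1)*(-2)/2 = 8 - (-1)*(-2)/2 = 8 - ½*2 = 8 - 1 = 7)
k(h, r) = -2 (k(h, r) = -½*4 = -2)
b(v) = 6*v (b(v) = 3*(2*v) = 6*v)
(3 + b(3)*k(3, 4))*H + 11 = (3 + (6*3)*(-2))*7 + 11 = (3 + 18*(-2))*7 + 11 = (3 - 36)*7 + 11 = -33*7 + 11 = -231 + 11 = -220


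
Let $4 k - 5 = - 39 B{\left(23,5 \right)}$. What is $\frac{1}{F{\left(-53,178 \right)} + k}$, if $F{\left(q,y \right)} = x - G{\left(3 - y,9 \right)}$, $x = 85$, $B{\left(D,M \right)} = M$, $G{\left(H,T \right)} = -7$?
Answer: $\frac{2}{89} \approx 0.022472$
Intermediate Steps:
$F{\left(q,y \right)} = 92$ ($F{\left(q,y \right)} = 85 - -7 = 85 + 7 = 92$)
$k = - \frac{95}{2}$ ($k = \frac{5}{4} + \frac{\left(-39\right) 5}{4} = \frac{5}{4} + \frac{1}{4} \left(-195\right) = \frac{5}{4} - \frac{195}{4} = - \frac{95}{2} \approx -47.5$)
$\frac{1}{F{\left(-53,178 \right)} + k} = \frac{1}{92 - \frac{95}{2}} = \frac{1}{\frac{89}{2}} = \frac{2}{89}$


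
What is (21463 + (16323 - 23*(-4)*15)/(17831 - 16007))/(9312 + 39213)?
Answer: 2611081/5900640 ≈ 0.44251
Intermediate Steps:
(21463 + (16323 - 23*(-4)*15)/(17831 - 16007))/(9312 + 39213) = (21463 + (16323 + 92*15)/1824)/48525 = (21463 + (16323 + 1380)*(1/1824))*(1/48525) = (21463 + 17703*(1/1824))*(1/48525) = (21463 + 5901/608)*(1/48525) = (13055405/608)*(1/48525) = 2611081/5900640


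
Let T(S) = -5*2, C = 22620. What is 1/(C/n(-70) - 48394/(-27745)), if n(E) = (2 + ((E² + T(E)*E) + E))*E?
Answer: 179066230/301875011 ≈ 0.59318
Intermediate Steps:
T(S) = -10
n(E) = E*(2 + E² - 9*E) (n(E) = (2 + ((E² - 10*E) + E))*E = (2 + (E² - 9*E))*E = (2 + E² - 9*E)*E = E*(2 + E² - 9*E))
1/(C/n(-70) - 48394/(-27745)) = 1/(22620/((-70*(2 + (-70)² - 9*(-70)))) - 48394/(-27745)) = 1/(22620/((-70*(2 + 4900 + 630))) - 48394*(-1/27745)) = 1/(22620/((-70*5532)) + 48394/27745) = 1/(22620/(-387240) + 48394/27745) = 1/(22620*(-1/387240) + 48394/27745) = 1/(-377/6454 + 48394/27745) = 1/(301875011/179066230) = 179066230/301875011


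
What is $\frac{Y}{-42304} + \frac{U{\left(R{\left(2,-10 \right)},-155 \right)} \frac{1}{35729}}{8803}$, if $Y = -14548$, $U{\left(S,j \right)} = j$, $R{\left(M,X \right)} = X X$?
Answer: $\frac{1143916282239}{3326388764912} \approx 0.34389$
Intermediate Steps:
$R{\left(M,X \right)} = X^{2}$
$\frac{Y}{-42304} + \frac{U{\left(R{\left(2,-10 \right)},-155 \right)} \frac{1}{35729}}{8803} = - \frac{14548}{-42304} + \frac{\left(-155\right) \frac{1}{35729}}{8803} = \left(-14548\right) \left(- \frac{1}{42304}\right) + \left(-155\right) \frac{1}{35729} \cdot \frac{1}{8803} = \frac{3637}{10576} - \frac{155}{314522387} = \frac{1143916282239}{3326388764912}$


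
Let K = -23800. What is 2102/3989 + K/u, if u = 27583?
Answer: -36958734/110028587 ≈ -0.33590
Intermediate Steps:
2102/3989 + K/u = 2102/3989 - 23800/27583 = -36958734/110028587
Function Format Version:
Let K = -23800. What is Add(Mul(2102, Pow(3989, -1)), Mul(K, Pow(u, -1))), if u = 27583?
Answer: Rational(-36958734, 110028587) ≈ -0.33590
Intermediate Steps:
Add(Mul(2102, Pow(3989, -1)), Mul(K, Pow(u, -1))) = Add(Mul(2102, Pow(3989, -1)), Mul(-23800, Pow(27583, -1))) = Add(Mul(2102, Rational(1, 3989)), Mul(-23800, Rational(1, 27583))) = Add(Rational(2102, 3989), Rational(-23800, 27583)) = Rational(-36958734, 110028587)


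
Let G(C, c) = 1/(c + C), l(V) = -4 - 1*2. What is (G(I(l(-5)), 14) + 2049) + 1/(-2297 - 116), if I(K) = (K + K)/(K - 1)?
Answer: 543882851/265430 ≈ 2049.1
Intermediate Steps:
l(V) = -6 (l(V) = -4 - 2 = -6)
I(K) = 2*K/(-1 + K) (I(K) = (2*K)/(-1 + K) = 2*K/(-1 + K))
G(C, c) = 1/(C + c)
(G(I(l(-5)), 14) + 2049) + 1/(-2297 - 116) = (1/(2*(-6)/(-1 - 6) + 14) + 2049) + 1/(-2297 - 116) = (1/(2*(-6)/(-7) + 14) + 2049) + 1/(-2413) = (1/(2*(-6)*(-⅐) + 14) + 2049) - 1/2413 = (1/(12/7 + 14) + 2049) - 1/2413 = (1/(110/7) + 2049) - 1/2413 = (7/110 + 2049) - 1/2413 = 225397/110 - 1/2413 = 543882851/265430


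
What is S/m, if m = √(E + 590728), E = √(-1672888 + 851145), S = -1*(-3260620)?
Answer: 3260620/√(590728 + I*√821743) ≈ 4242.3 - 3.255*I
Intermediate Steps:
S = 3260620
E = I*√821743 (E = √(-821743) = I*√821743 ≈ 906.5*I)
m = √(590728 + I*√821743) (m = √(I*√821743 + 590728) = √(590728 + I*√821743) ≈ 768.59 + 0.59*I)
S/m = 3260620/(√(590728 + I*√821743)) = 3260620/√(590728 + I*√821743)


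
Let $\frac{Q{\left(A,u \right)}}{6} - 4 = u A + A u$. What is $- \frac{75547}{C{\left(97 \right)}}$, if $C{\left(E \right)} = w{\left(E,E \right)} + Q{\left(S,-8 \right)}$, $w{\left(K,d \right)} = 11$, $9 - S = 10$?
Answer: $- \frac{75547}{131} \approx -576.69$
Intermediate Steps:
$S = -1$ ($S = 9 - 10 = -1$)
$Q{\left(A,u \right)} = 24 + 12 A u$ ($Q{\left(A,u \right)} = 24 + 6 \left(u A + A u\right) = 24 + 6 \left(A u + A u\right) = 24 + 6 \cdot 2 A u = 24 + 12 A u$)
$C{\left(E \right)} = 131$ ($C{\left(E \right)} = 11 + \left(24 + 12 \left(-1\right) \left(-8\right)\right) = 11 + \left(24 + 96\right) = 11 + 120 = 131$)
$- \frac{75547}{C{\left(97 \right)}} = - \frac{75547}{131}$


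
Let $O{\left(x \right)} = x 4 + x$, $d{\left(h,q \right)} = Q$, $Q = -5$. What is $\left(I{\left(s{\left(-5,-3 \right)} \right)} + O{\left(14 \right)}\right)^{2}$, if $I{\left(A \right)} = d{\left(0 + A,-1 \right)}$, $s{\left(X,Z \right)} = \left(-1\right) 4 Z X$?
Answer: $4225$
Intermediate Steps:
$d{\left(h,q \right)} = -5$
$s{\left(X,Z \right)} = - 4 X Z$ ($s{\left(X,Z \right)} = - 4 Z X = - 4 X Z$)
$I{\left(A \right)} = -5$
$O{\left(x \right)} = 5 x$ ($O{\left(x \right)} = 4 x + x = 5 x$)
$\left(I{\left(s{\left(-5,-3 \right)} \right)} + O{\left(14 \right)}\right)^{2} = \left(-5 + 5 \cdot 14\right)^{2} = \left(-5 + 70\right)^{2} = 65^{2} = 4225$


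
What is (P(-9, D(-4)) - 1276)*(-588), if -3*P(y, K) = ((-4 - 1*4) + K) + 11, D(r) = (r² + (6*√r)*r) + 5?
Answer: 754992 - 9408*I ≈ 7.5499e+5 - 9408.0*I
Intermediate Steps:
D(r) = 5 + r² + 6*r^(3/2) (D(r) = (r² + 6*r^(3/2)) + 5 = 5 + r² + 6*r^(3/2))
P(y, K) = -1 - K/3 (P(y, K) = -(((-4 - 1*4) + K) + 11)/3 = -(((-4 - 4) + K) + 11)/3 = -((-8 + K) + 11)/3 = -(3 + K)/3 = -1 - K/3)
(P(-9, D(-4)) - 1276)*(-588) = ((-1 - (5 + (-4)² + 6*(-4)^(3/2))/3) - 1276)*(-588) = ((-1 - (5 + 16 + 6*(-8*I))/3) - 1276)*(-588) = ((-1 - (5 + 16 - 48*I)/3) - 1276)*(-588) = ((-1 - (21 - 48*I)/3) - 1276)*(-588) = ((-1 + (-7 + 16*I)) - 1276)*(-588) = ((-8 + 16*I) - 1276)*(-588) = (-1284 + 16*I)*(-588) = 754992 - 9408*I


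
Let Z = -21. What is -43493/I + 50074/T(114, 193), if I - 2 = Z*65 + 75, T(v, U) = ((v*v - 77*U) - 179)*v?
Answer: 1116911/33288 ≈ 33.553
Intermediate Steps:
T(v, U) = v*(-179 + v² - 77*U) (T(v, U) = ((v² - 77*U) - 179)*v = (-179 + v² - 77*U)*v = v*(-179 + v² - 77*U))
I = -1288 (I = 2 + (-21*65 + 75) = 2 + (-1365 + 75) = 2 - 1290 = -1288)
-43493/I + 50074/T(114, 193) = -43493/(-1288) + 50074/((114*(-179 + 114² - 77*193))) = -43493*(-1/1288) + 50074/((114*(-179 + 12996 - 14861))) = 1891/56 + 50074/((114*(-2044))) = 1891/56 + 50074/(-233016) = 1891/56 + 50074*(-1/233016) = 1891/56 - 25037/116508 = 1116911/33288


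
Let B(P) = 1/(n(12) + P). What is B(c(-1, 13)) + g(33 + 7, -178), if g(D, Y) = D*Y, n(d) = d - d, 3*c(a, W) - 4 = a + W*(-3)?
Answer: -85441/12 ≈ -7120.1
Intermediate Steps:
c(a, W) = 4/3 - W + a/3 (c(a, W) = 4/3 + (a + W*(-3))/3 = 4/3 + (a - 3*W)/3 = 4/3 + (-W + a/3) = 4/3 - W + a/3)
n(d) = 0
B(P) = 1/P (B(P) = 1/(0 + P) = 1/P)
B(c(-1, 13)) + g(33 + 7, -178) = 1/(4/3 - 1*13 + (1/3)*(-1)) + (33 + 7)*(-178) = 1/(4/3 - 13 - 1/3) + 40*(-178) = 1/(-12) - 7120 = -1/12 - 7120 = -85441/12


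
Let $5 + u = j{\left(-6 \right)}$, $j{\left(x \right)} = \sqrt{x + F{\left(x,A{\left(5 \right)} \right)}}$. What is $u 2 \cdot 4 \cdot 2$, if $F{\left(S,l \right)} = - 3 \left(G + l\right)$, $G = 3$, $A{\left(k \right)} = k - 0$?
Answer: $-80 + 16 i \sqrt{30} \approx -80.0 + 87.636 i$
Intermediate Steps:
$A{\left(k \right)} = k$ ($A{\left(k \right)} = k + 0 = k$)
$F{\left(S,l \right)} = -9 - 3 l$ ($F{\left(S,l \right)} = - 3 \left(3 + l\right) = -9 - 3 l$)
$j{\left(x \right)} = \sqrt{-24 + x}$ ($j{\left(x \right)} = \sqrt{x - 24} = \sqrt{-24 + x}$)
$u = -5 + i \sqrt{30}$ ($u = -5 + \sqrt{-24 - 6} = -5 + \sqrt{-30} = -5 + i \sqrt{30} \approx -5.0 + 5.4772 i$)
$u 2 \cdot 4 \cdot 2 = \left(-5 + i \sqrt{30}\right) 2 \cdot 4 \cdot 2 = \left(-5 + i \sqrt{30}\right) 8 \cdot 2 = \left(-5 + i \sqrt{30}\right) 16 = -80 + 16 i \sqrt{30}$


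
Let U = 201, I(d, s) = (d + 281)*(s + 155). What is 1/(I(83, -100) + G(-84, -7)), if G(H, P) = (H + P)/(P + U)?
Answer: 194/3883789 ≈ 4.9951e-5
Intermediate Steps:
I(d, s) = (155 + s)*(281 + d) (I(d, s) = (281 + d)*(155 + s) = (155 + s)*(281 + d))
G(H, P) = (H + P)/(201 + P) (G(H, P) = (H + P)/(P + 201) = (H + P)/(201 + P))
1/(I(83, -100) + G(-84, -7)) = 1/((43555 + 155*83 + 281*(-100) + 83*(-100)) + (-84 - 7)/(201 - 7)) = 1/((43555 + 12865 - 28100 - 8300) - 91/194) = 1/(20020 + (1/194)*(-91)) = 1/(20020 - 91/194) = 1/(3883789/194) = 194/3883789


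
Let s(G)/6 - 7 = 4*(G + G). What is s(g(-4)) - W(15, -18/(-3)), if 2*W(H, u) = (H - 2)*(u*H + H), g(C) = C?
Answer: -1665/2 ≈ -832.50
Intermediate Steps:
s(G) = 42 + 48*G (s(G) = 42 + 6*(4*(G + G)) = 42 + 6*(4*(2*G)) = 42 + 6*(8*G) = 42 + 48*G)
W(H, u) = (-2 + H)*(H + H*u)/2 (W(H, u) = ((H - 2)*(u*H + H))/2 = ((-2 + H)*(H*u + H))/2 = ((-2 + H)*(H + H*u))/2 = (-2 + H)*(H + H*u)/2)
s(g(-4)) - W(15, -18/(-3)) = (42 + 48*(-4)) - 15*(-2 + 15 - (-36)/(-3) + 15*(-18/(-3)))/2 = (42 - 192) - 15*(-2 + 15 - (-36)*(-1)/3 + 15*(-18*(-⅓)))/2 = -150 - 15*(-2 + 15 - 2*6 + 15*6)/2 = -150 - 15*(-2 + 15 - 12 + 90)/2 = -150 - 15*91/2 = -150 - 1*1365/2 = -150 - 1365/2 = -1665/2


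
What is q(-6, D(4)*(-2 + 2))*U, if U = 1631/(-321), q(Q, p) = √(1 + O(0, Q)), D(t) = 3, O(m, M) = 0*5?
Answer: -1631/321 ≈ -5.0810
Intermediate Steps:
O(m, M) = 0
q(Q, p) = 1 (q(Q, p) = √(1 + 0) = √1 = 1)
U = -1631/321 (U = 1631*(-1/321) = -1631/321 ≈ -5.0810)
q(-6, D(4)*(-2 + 2))*U = 1*(-1631/321) = -1631/321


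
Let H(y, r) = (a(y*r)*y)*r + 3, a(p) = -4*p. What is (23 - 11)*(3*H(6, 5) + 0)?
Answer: -129492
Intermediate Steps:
H(y, r) = 3 - 4*r²*y² (H(y, r) = ((-4*y*r)*y)*r + 3 = ((-4*r*y)*y)*r + 3 = (-4*r*y²)*r + 3 = -4*r²*y² + 3 = 3 - 4*r²*y²)
(23 - 11)*(3*H(6, 5) + 0) = (23 - 11)*(3*(3 - 4*5²*6²) + 0) = 12*(3*(3 - 4*25*36) + 0) = 12*(3*(3 - 3600) + 0) = 12*(3*(-3597) + 0) = 12*(-10791 + 0) = 12*(-10791) = -129492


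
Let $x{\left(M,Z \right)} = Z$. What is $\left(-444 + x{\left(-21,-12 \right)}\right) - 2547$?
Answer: $-3003$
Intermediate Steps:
$\left(-444 + x{\left(-21,-12 \right)}\right) - 2547 = \left(-444 - 12\right) - 2547 = -456 - 2547 = -3003$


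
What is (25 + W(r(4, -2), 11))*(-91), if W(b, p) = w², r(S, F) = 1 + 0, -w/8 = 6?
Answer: -211939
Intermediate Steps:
w = -48 (w = -8*6 = -48)
r(S, F) = 1
W(b, p) = 2304 (W(b, p) = (-48)² = 2304)
(25 + W(r(4, -2), 11))*(-91) = (25 + 2304)*(-91) = 2329*(-91) = -211939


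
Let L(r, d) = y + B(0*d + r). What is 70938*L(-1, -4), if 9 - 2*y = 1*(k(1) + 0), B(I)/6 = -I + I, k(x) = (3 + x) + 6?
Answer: -35469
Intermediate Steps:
k(x) = 9 + x
B(I) = 0 (B(I) = 6*(-I + I) = 6*0 = 0)
y = -½ (y = 9/2 - ((9 + 1) + 0)/2 = 9/2 - (10 + 0)/2 = 9/2 - 10/2 = 9/2 - ½*10 = 9/2 - 5 = -½ ≈ -0.50000)
L(r, d) = -½ (L(r, d) = -½ + 0 = -½)
70938*L(-1, -4) = 70938*(-½) = -35469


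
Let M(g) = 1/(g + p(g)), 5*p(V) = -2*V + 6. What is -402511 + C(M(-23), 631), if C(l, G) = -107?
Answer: -402618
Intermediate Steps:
p(V) = 6/5 - 2*V/5 (p(V) = (-2*V + 6)/5 = (6 - 2*V)/5 = 6/5 - 2*V/5)
M(g) = 1/(6/5 + 3*g/5) (M(g) = 1/(g + (6/5 - 2*g/5)) = 1/(6/5 + 3*g/5))
-402511 + C(M(-23), 631) = -402511 - 107 = -402618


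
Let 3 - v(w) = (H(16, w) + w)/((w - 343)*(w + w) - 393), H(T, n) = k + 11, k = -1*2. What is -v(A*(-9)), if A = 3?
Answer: -19593/6529 ≈ -3.0009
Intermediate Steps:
k = -2
H(T, n) = 9 (H(T, n) = -2 + 11 = 9)
v(w) = 3 - (9 + w)/(-393 + 2*w*(-343 + w)) (v(w) = 3 - (9 + w)/((w - 343)*(w + w) - 393) = 3 - (9 + w)/((-343 + w)*(2*w) - 393) = 3 - (9 + w)/(2*w*(-343 + w) - 393) = 3 - (9 + w)/(-393 + 2*w*(-343 + w)))
-v(A*(-9)) = -(1188 - 6*(3*(-9))**2 + 2059*(3*(-9)))/(393 - 2*(3*(-9))**2 + 686*(3*(-9))) = -(1188 - 6*(-27)**2 + 2059*(-27))/(393 - 2*(-27)**2 + 686*(-27)) = -(1188 - 6*729 - 55593)/(393 - 2*729 - 18522) = -(1188 - 4374 - 55593)/(393 - 1458 - 18522) = -(-58779)/(-19587) = -(-1)*(-58779)/19587 = -1*19593/6529 = -19593/6529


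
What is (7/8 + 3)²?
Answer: 961/64 ≈ 15.016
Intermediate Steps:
(7/8 + 3)² = (31/8)² = 961/64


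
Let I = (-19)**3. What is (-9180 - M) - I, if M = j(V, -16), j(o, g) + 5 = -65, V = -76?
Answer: -2251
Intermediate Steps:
j(o, g) = -70 (j(o, g) = -5 - 65 = -70)
I = -6859
M = -70
(-9180 - M) - I = (-9180 - 1*(-70)) - 1*(-6859) = (-9180 + 70) + 6859 = -9110 + 6859 = -2251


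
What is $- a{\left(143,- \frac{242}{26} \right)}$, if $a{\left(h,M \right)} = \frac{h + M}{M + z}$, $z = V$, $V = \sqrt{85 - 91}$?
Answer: $\frac{210298}{15655} + \frac{22594 i \sqrt{6}}{15655} \approx 13.433 + 3.5352 i$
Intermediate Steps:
$V = i \sqrt{6}$ ($V = \sqrt{-6} = i \sqrt{6} \approx 2.4495 i$)
$z = i \sqrt{6} \approx 2.4495 i$
$a{\left(h,M \right)} = \frac{M + h}{M + i \sqrt{6}}$ ($a{\left(h,M \right)} = \frac{h + M}{M + i \sqrt{6}} = \frac{M + h}{M + i \sqrt{6}}$)
$- a{\left(143,- \frac{242}{26} \right)} = - \frac{- \frac{242}{26} + 143}{- \frac{242}{26} + i \sqrt{6}} = - \frac{\left(-242\right) \frac{1}{26} + 143}{\left(-242\right) \frac{1}{26} + i \sqrt{6}} = - \frac{- \frac{121}{13} + 143}{- \frac{121}{13} + i \sqrt{6}} = - \frac{1738}{\left(- \frac{121}{13} + i \sqrt{6}\right) 13} = - \frac{1738}{13 \left(- \frac{121}{13} + i \sqrt{6}\right)}$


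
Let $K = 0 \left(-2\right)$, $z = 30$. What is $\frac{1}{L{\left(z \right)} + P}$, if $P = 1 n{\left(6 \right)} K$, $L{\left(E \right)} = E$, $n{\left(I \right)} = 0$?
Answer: $\frac{1}{30} \approx 0.033333$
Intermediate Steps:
$K = 0$
$P = 0$ ($P = 1 \cdot 0 \cdot 0 = 0 \cdot 0 = 0$)
$\frac{1}{L{\left(z \right)} + P} = \frac{1}{30 + 0} = \frac{1}{30}$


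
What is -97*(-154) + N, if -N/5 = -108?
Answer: 15478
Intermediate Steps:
N = 540 (N = -5*(-108) = 540)
-97*(-154) + N = -97*(-154) + 540 = 14938 + 540 = 15478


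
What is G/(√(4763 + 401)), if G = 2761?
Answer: 2761*√1291/2582 ≈ 38.421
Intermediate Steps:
G/(√(4763 + 401)) = 2761/(√(4763 + 401)) = 2761/(√5164) = 2761/((2*√1291)) = 2761*(√1291/2582) = 2761*√1291/2582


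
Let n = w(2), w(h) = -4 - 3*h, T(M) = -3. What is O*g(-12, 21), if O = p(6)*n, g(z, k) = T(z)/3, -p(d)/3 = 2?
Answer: -60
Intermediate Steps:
p(d) = -6 (p(d) = -3*2 = -6)
n = -10 (n = -4 - 3*2 = -4 - 6 = -10)
g(z, k) = -1 (g(z, k) = -3/3 = -3*1/3 = -1)
O = 60 (O = -6*(-10) = 60)
O*g(-12, 21) = 60*(-1) = -60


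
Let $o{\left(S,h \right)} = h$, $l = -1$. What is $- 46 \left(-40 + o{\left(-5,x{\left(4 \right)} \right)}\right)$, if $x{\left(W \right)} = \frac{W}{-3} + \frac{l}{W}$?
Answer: $\frac{11477}{6} \approx 1912.8$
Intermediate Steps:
$x{\left(W \right)} = - \frac{1}{W} - \frac{W}{3}$ ($x{\left(W \right)} = \frac{W}{-3} - \frac{1}{W} = W \left(- \frac{1}{3}\right) - \frac{1}{W} = - \frac{W}{3} - \frac{1}{W} = - \frac{1}{W} - \frac{W}{3}$)
$- 46 \left(-40 + o{\left(-5,x{\left(4 \right)} \right)}\right) = - 46 \left(-40 - \frac{19}{12}\right) = \left(-46\right) \left(- \frac{499}{12}\right) = \frac{11477}{6}$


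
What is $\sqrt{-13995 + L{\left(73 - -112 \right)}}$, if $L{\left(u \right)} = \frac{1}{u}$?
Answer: $\frac{i \sqrt{478978690}}{185} \approx 118.3 i$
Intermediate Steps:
$\sqrt{-13995 + L{\left(73 - -112 \right)}} = \sqrt{-13995 + \frac{1}{73 - -112}} = \sqrt{-13995 + \frac{1}{73 + 112}} = \sqrt{-13995 + \frac{1}{185}} = \sqrt{- \frac{2589074}{185}} = \frac{i \sqrt{478978690}}{185}$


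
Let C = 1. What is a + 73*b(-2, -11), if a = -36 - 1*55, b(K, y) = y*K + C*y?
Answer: 712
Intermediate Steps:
b(K, y) = y + K*y (b(K, y) = y*K + 1*y = K*y + y = y + K*y)
a = -91 (a = -36 - 55 = -91)
a + 73*b(-2, -11) = -91 + 73*(-11*(1 - 2)) = -91 + 73*(-11*(-1)) = -91 + 73*11 = -91 + 803 = 712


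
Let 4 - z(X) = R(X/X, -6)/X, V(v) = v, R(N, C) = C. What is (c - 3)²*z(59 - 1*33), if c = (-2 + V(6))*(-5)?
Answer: 29095/13 ≈ 2238.1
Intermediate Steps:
c = -20 (c = (-2 + 6)*(-5) = 4*(-5) = -20)
z(X) = 4 + 6/X (z(X) = 4 - (-6)/X = 4 + 6/X)
(c - 3)²*z(59 - 1*33) = (-20 - 3)²*(4 + 6/(59 - 1*33)) = (-23)²*(4 + 6/(59 - 33)) = 529*(4 + 6/26) = 529*(4 + 6*(1/26)) = 529*(4 + 3/13) = 529*(55/13) = 29095/13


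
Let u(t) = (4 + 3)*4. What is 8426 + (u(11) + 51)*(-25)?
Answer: 6451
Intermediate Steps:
u(t) = 28 (u(t) = 7*4 = 28)
8426 + (u(11) + 51)*(-25) = 8426 + (28 + 51)*(-25) = 8426 + 79*(-25) = 8426 - 1975 = 6451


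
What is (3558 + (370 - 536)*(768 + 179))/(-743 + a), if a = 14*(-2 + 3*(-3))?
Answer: 153644/897 ≈ 171.29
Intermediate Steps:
a = -154 (a = 14*(-2 - 9) = 14*(-11) = -154)
(3558 + (370 - 536)*(768 + 179))/(-743 + a) = (3558 + (370 - 536)*(768 + 179))/(-743 - 154) = (3558 - 166*947)/(-897) = (3558 - 157202)*(-1/897) = -153644*(-1/897) = 153644/897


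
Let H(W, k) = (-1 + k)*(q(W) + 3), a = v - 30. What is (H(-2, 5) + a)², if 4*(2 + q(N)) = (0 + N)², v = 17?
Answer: 25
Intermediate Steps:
q(N) = -2 + N²/4 (q(N) = -2 + (0 + N)²/4 = -2 + N²/4)
a = -13 (a = 17 - 30 = -13)
H(W, k) = (1 + W²/4)*(-1 + k) (H(W, k) = (-1 + k)*((-2 + W²/4) + 3) = (-1 + k)*(1 + W²/4) = (1 + W²/4)*(-1 + k))
(H(-2, 5) + a)² = ((-1 + 5 - ¼*(-2)² + (¼)*5*(-2)²) - 13)² = ((-1 + 5 - ¼*4 + (¼)*5*4) - 13)² = ((-1 + 5 - 1 + 5) - 13)² = (8 - 13)² = (-5)² = 25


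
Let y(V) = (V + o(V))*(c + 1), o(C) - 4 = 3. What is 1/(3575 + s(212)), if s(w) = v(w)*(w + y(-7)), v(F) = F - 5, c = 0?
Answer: 1/47459 ≈ 2.1071e-5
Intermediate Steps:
v(F) = -5 + F
o(C) = 7 (o(C) = 4 + 3 = 7)
y(V) = 7 + V (y(V) = (V + 7)*(0 + 1) = (7 + V)*1 = 7 + V)
s(w) = w*(-5 + w) (s(w) = (-5 + w)*(w + (7 - 7)) = (-5 + w)*(w + 0) = (-5 + w)*w = w*(-5 + w))
1/(3575 + s(212)) = 1/(3575 + 212*(-5 + 212)) = 1/(3575 + 212*207) = 1/(3575 + 43884) = 1/47459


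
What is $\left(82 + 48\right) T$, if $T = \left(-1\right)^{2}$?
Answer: $130$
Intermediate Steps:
$T = 1$
$\left(82 + 48\right) T = \left(82 + 48\right) 1 = 130 \cdot 1 = 130$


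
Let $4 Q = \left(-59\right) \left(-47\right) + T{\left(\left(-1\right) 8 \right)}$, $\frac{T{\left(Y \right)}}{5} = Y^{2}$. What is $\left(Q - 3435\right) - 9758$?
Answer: $- \frac{49679}{4} \approx -12420.0$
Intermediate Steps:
$T{\left(Y \right)} = 5 Y^{2}$
$Q = \frac{3093}{4}$ ($Q = \frac{\left(-59\right) \left(-47\right) + 5 \left(\left(-1\right) 8\right)^{2}}{4} = \frac{2773 + 5 \left(-8\right)^{2}}{4} = \frac{2773 + 5 \cdot 64}{4} = \frac{2773 + 320}{4} = \frac{1}{4} \cdot 3093 = \frac{3093}{4} \approx 773.25$)
$\left(Q - 3435\right) - 9758 = \left(\frac{3093}{4} - 3435\right) - 9758 = - \frac{10647}{4} - 9758 = - \frac{49679}{4}$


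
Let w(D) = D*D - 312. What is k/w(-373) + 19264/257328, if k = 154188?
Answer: 2646941272/2232593811 ≈ 1.1856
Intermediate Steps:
w(D) = -312 + D**2 (w(D) = D**2 - 312 = -312 + D**2)
k/w(-373) + 19264/257328 = 154188/(-312 + (-373)**2) + 19264/257328 = 154188/(-312 + 139129) + 19264*(1/257328) = 154188/138817 + 1204/16083 = 2646941272/2232593811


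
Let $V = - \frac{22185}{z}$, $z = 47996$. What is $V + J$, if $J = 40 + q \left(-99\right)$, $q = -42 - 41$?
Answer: $\frac{396280787}{47996} \approx 8256.5$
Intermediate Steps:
$q = -83$ ($q = -42 - 41 = -83$)
$V = - \frac{22185}{47996} \approx -0.46223$
$J = 8257$ ($J = 40 - -8217 = 40 + 8217 = 8257$)
$V + J = - \frac{22185}{47996} + 8257 = \frac{396280787}{47996}$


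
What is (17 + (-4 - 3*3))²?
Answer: 16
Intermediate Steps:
(17 + (-4 - 3*3))² = (17 + (-4 - 9))² = (17 - 13)² = 4² = 16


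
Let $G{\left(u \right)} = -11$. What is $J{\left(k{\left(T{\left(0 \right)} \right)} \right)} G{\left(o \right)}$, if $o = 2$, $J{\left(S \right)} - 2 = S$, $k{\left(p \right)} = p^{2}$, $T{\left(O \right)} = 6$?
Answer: $-418$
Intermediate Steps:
$J{\left(S \right)} = 2 + S$
$J{\left(k{\left(T{\left(0 \right)} \right)} \right)} G{\left(o \right)} = \left(2 + 6^{2}\right) \left(-11\right) = \left(2 + 36\right) \left(-11\right) = 38 \left(-11\right) = -418$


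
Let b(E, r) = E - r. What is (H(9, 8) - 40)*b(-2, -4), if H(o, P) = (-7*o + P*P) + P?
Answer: -62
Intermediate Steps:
H(o, P) = P + P² - 7*o (H(o, P) = (-7*o + P²) + P = (P² - 7*o) + P = P + P² - 7*o)
(H(9, 8) - 40)*b(-2, -4) = ((8 + 8² - 7*9) - 40)*(-2 - 1*(-4)) = ((8 + 64 - 63) - 40)*(-2 + 4) = (9 - 40)*2 = -31*2 = -62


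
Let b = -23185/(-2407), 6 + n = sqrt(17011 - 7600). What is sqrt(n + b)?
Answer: sqrt(21044401 + 5793649*sqrt(9411))/2407 ≈ 10.032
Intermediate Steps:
n = -6 + sqrt(9411) (n = -6 + sqrt(17011 - 7600) = -6 + sqrt(9411) ≈ 91.010)
b = 23185/2407 (b = -23185*(-1/2407) = 23185/2407 ≈ 9.6323)
sqrt(n + b) = sqrt((-6 + sqrt(9411)) + 23185/2407) = sqrt(8743/2407 + sqrt(9411))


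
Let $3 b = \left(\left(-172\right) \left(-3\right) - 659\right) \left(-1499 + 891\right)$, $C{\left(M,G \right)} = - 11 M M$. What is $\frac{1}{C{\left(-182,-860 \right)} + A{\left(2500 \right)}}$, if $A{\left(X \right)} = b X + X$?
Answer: $\frac{3}{216274408} \approx 1.3871 \cdot 10^{-8}$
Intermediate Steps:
$C{\left(M,G \right)} = - 11 M^{2}$
$b = \frac{86944}{3}$ ($b = \frac{\left(\left(-172\right) \left(-3\right) - 659\right) \left(-1499 + 891\right)}{3} = \frac{\left(516 - 659\right) \left(-608\right)}{3} = \frac{\left(-143\right) \left(-608\right)}{3} = \frac{1}{3} \cdot 86944 = \frac{86944}{3} \approx 28981.0$)
$A{\left(X \right)} = \frac{86947 X}{3}$ ($A{\left(X \right)} = \frac{86944 X}{3} + X = \frac{86947 X}{3}$)
$\frac{1}{C{\left(-182,-860 \right)} + A{\left(2500 \right)}} = \frac{1}{- 11 \left(-182\right)^{2} + \frac{86947}{3} \cdot 2500} = \frac{1}{\left(-11\right) 33124 + \frac{217367500}{3}} = \frac{1}{-364364 + \frac{217367500}{3}} = \frac{1}{\frac{216274408}{3}} = \frac{3}{216274408}$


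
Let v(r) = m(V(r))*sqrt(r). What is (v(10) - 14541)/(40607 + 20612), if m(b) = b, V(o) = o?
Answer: -14541/61219 + 10*sqrt(10)/61219 ≈ -0.23701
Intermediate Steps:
v(r) = r**(3/2) (v(r) = r*sqrt(r) = r**(3/2))
(v(10) - 14541)/(40607 + 20612) = (10**(3/2) - 14541)/(40607 + 20612) = (10*sqrt(10) - 14541)/61219 = (-14541 + 10*sqrt(10))*(1/61219) = -14541/61219 + 10*sqrt(10)/61219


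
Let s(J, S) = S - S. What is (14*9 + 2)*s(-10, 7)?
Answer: 0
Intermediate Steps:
s(J, S) = 0
(14*9 + 2)*s(-10, 7) = (14*9 + 2)*0 = (126 + 2)*0 = 128*0 = 0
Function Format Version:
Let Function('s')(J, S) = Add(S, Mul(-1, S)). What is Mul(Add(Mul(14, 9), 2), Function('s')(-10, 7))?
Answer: 0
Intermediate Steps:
Function('s')(J, S) = 0
Mul(Add(Mul(14, 9), 2), Function('s')(-10, 7)) = Mul(Add(Mul(14, 9), 2), 0) = Mul(Add(126, 2), 0) = Mul(128, 0) = 0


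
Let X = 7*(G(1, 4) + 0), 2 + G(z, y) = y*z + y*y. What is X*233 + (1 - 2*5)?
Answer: 29349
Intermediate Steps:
G(z, y) = -2 + y² + y*z (G(z, y) = -2 + (y*z + y*y) = -2 + (y*z + y²) = -2 + (y² + y*z) = -2 + y² + y*z)
X = 126 (X = 7*((-2 + 4² + 4*1) + 0) = 7*((-2 + 16 + 4) + 0) = 7*(18 + 0) = 7*18 = 126)
X*233 + (1 - 2*5) = 126*233 + (1 - 2*5) = 29358 + (1 - 10) = 29358 - 9 = 29349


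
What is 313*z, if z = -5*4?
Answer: -6260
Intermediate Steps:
z = -20
313*z = 313*(-20) = -6260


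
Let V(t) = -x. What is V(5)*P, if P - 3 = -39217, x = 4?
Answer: 156856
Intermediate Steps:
V(t) = -4 (V(t) = -1*4 = -4)
P = -39214 (P = 3 - 39217 = -39214)
V(5)*P = -4*(-39214) = 156856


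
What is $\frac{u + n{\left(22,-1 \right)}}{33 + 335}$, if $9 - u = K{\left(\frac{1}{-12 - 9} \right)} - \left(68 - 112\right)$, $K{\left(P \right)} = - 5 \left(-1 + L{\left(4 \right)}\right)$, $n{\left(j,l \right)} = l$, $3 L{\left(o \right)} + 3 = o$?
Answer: $- \frac{59}{552} \approx -0.10688$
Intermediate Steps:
$L{\left(o \right)} = -1 + \frac{o}{3}$
$K{\left(P \right)} = \frac{10}{3}$ ($K{\left(P \right)} = - 5 \left(-1 + \left(-1 + \frac{1}{3} \cdot 4\right)\right) = - 5 \left(-1 + \left(-1 + \frac{4}{3}\right)\right) = - 5 \left(-1 + \frac{1}{3}\right) = \left(-5\right) \left(- \frac{2}{3}\right) = \frac{10}{3}$)
$u = - \frac{115}{3}$ ($u = 9 - \left(\frac{10}{3} - \left(68 - 112\right)\right) = 9 - \left(\frac{10}{3} - -44\right) = 9 - \left(\frac{10}{3} + 44\right) = 9 - \frac{142}{3} = - \frac{115}{3} \approx -38.333$)
$\frac{u + n{\left(22,-1 \right)}}{33 + 335} = \frac{- \frac{115}{3} - 1}{33 + 335} = - \frac{118}{3 \cdot 368} = \left(- \frac{118}{3}\right) \frac{1}{368} = - \frac{59}{552}$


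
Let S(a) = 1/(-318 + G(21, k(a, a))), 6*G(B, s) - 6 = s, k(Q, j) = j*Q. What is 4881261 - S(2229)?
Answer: 8080991041891/1655513 ≈ 4.8813e+6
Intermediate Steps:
k(Q, j) = Q*j
G(B, s) = 1 + s/6
S(a) = 1/(-317 + a**2/6) (S(a) = 1/(-318 + (1 + (a*a)/6)) = 1/(-318 + (1 + a**2/6)) = 1/(-317 + a**2/6))
4881261 - S(2229) = 4881261 - 6/(-1902 + 2229**2) = 4881261 - 6/(-1902 + 4968441) = 4881261 - 6/4966539 = 4881261 - 1*2/1655513 = 4881261 - 2/1655513 = 8080991041891/1655513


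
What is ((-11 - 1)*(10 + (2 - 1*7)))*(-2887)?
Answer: 173220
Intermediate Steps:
((-11 - 1)*(10 + (2 - 1*7)))*(-2887) = -12*(10 + (2 - 7))*(-2887) = -12*(10 - 5)*(-2887) = -12*5*(-2887) = -60*(-2887) = 173220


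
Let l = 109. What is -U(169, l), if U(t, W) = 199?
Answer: -199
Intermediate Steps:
-U(169, l) = -1*199 = -199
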